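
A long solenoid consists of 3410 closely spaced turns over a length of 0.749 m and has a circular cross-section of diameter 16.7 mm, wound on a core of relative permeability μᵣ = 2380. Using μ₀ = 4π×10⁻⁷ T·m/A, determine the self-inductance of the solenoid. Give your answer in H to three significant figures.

L ≈ 10.2 H

A = π(d/2)² = π(8.350×10^-3 m)² = 2.190×10^-4 m².
For a long solenoid, L = μ₀μᵣN²A/ℓ.
L = (4π×10⁻⁷)(2380)(3410)²(2.190×10^-4)/(0.749 m) = 10.17 H.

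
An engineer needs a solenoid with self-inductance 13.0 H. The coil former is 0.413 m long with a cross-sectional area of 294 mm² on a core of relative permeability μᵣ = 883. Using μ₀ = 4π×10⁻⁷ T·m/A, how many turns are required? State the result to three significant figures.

N ≈ 4060 turns

A = 294 mm² = 2.940×10^-4 m².
From L = μ₀μᵣN²A/ℓ, N = √(Lℓ / (μ₀μᵣA)).
N = √[(13)(0.413) / ((4π×10⁻⁷)(883)×2.940×10^-4)] = √(1.646×10^7) ≈ 4056.8.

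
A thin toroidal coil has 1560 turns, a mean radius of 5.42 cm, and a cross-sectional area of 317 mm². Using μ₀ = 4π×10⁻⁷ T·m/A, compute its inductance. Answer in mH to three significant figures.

L ≈ 2.85 mH

For a thin toroid, L = μ₀N²A/(2πR).
L = (4π×10⁻⁷)(1560)²(3.170×10^-4) / (2π×5.420×10^-2 m) = 2.847×10^-3 H.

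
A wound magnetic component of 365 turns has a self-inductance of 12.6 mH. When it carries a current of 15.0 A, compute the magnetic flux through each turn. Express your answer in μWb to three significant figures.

From L = NΦ_B/I, the flux per turn is Φ_B = LI/N.
Φ_B = (1.260×10^-2 H)(15.0 A)/365 = 5.178×10^-4 Wb.

Φ_B ≈ 518 μWb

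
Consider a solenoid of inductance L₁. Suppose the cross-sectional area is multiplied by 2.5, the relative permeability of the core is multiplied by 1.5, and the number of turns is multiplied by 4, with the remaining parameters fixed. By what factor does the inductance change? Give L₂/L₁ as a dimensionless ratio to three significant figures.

For a solenoid, L ∝ μᵣN²A/ℓ.
L₂/L₁ = (2.5) × (1.5) × (4)^2 = 60.0.

L₂/L₁ = 60.0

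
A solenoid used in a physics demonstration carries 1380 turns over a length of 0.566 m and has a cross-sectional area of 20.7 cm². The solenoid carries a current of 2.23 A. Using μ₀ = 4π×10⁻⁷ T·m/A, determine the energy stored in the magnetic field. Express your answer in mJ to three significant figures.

U ≈ 21.8 mJ

A = 20.7 cm² = 2.070×10^-3 m².
L = μ₀N²A/ℓ = (4π×10⁻⁷)(1380)²(2.070×10^-3)/(0.566) = 8.752×10^-3 H.
U = ½LI² = ½(8.752×10^-3)(2.23)² = 2.176×10^-2 J.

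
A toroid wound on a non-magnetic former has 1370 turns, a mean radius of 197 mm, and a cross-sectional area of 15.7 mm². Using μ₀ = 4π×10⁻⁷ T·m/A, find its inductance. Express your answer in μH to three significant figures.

L ≈ 29.9 μH

For a thin toroid, L = μ₀N²A/(2πR).
L = (4π×10⁻⁷)(1370)²(1.570×10^-5) / (2π×0.197 m) = 2.992×10^-5 H.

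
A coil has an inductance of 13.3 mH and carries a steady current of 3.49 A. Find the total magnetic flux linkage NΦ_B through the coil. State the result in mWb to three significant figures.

From L = NΦ_B/I, the flux linkage is NΦ_B = LI.
NΦ_B = (1.330×10^-2 H)(3.49 A) = 4.642×10^-2 Wb.

NΦ_B ≈ 46.4 mWb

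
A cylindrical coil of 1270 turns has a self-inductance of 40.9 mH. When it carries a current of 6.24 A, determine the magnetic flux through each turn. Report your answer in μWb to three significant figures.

From L = NΦ_B/I, the flux per turn is Φ_B = LI/N.
Φ_B = (4.090×10^-2 H)(6.24 A)/1270 = 2.010×10^-4 Wb.

Φ_B ≈ 201 μWb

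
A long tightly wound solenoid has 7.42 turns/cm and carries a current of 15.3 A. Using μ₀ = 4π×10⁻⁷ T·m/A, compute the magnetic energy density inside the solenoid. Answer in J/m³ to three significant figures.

B = μ₀nI = (4π×10⁻⁷)(742)(15.3) = 1.427×10^-2 T.
u = B²/(2μ₀) = (1.427×10^-2)²/(2×4π×10⁻⁷) = 80.98 J/m³.

u ≈ 81.0 J/m³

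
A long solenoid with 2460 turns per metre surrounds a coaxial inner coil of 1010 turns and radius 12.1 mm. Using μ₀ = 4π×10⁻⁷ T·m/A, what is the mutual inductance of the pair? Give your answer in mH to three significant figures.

The outer solenoid produces a uniform field B₁ = μ₀n₁I₁ across the inner coil,
so the flux linkage is N₂Φ = N₂B₁A₂ = μ₀n₁N₂A₂·I₁, giving M = μ₀n₁N₂A₂.
A₂ = πr² = π(1.210×10^-2 m)² = 4.600×10^-4 m².
M = (4π×10⁻⁷)(2460)(1010)(4.600×10^-4) = 1.436×10^-3 H.

M ≈ 1.44 mH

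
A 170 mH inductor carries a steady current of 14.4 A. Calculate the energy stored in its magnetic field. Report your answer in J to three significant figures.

Stored magnetic energy: U = ½LI².
U = ½(0.17 H)(14.4 A)² = 17.63 J.

U ≈ 17.6 J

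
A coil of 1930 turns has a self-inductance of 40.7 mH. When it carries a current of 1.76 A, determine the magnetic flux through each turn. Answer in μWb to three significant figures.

Φ_B ≈ 37.1 μWb

From L = NΦ_B/I, the flux per turn is Φ_B = LI/N.
Φ_B = (4.070×10^-2 H)(1.76 A)/1930 = 3.712×10^-5 Wb.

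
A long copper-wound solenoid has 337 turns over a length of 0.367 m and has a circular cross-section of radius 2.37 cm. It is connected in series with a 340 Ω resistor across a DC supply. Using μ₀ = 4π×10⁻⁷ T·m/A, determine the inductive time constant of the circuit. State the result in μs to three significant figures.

τ ≈ 2.02 μs

A = πr² = π(2.370×10^-2 m)² = 1.7646×10^-3 m².
L = μ₀N²A/ℓ = (4π×10⁻⁷)(337)²(1.7646×10^-3)/(0.367) = 6.862×10^-4 H.
τ = L/R = (6.862×10^-4)/(340) = 2.018×10^-6 s.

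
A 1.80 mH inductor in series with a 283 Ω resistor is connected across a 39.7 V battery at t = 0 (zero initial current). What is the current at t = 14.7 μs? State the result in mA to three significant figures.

τ = L/R = 1.800×10^-3/283 = 6.360×10^-6 s; final current I_∞ = ε/R = 39.7/283 = 0.1403 A.
I(t) = I_∞(1 − e^(−t/τ)) with t/τ = 2.311.
I = (0.1403)(1 − e^(−2.311)) = 0.1264 A.

I ≈ 126 mA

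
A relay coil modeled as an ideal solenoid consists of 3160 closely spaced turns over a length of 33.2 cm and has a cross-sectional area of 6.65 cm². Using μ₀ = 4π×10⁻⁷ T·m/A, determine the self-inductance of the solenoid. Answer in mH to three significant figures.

A = 6.65 cm² = 6.650×10^-4 m².
For a long solenoid, L = μ₀N²A/ℓ.
L = (4π×10⁻⁷)(3160)²(6.650×10^-4)/(0.332 m) = 2.513×10^-2 H.

L ≈ 25.1 mH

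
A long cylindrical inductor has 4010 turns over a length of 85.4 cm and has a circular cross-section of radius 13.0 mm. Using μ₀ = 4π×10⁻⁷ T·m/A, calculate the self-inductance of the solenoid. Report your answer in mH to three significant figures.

A = πr² = π(1.300×10^-2 m)² = 5.309×10^-4 m².
For a long solenoid, L = μ₀N²A/ℓ.
L = (4π×10⁻⁷)(4010)²(5.309×10^-4)/(0.854 m) = 1.256×10^-2 H.

L ≈ 12.6 mH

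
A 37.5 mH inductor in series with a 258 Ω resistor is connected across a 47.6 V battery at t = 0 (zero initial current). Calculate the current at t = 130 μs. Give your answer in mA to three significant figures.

τ = L/R = 3.750×10^-2/258 = 1.453×10^-4 s; final current I_∞ = ε/R = 47.6/258 = 0.184496 A.
I(t) = I_∞(1 − e^(−t/τ)) with t/τ = 0.894.
I = (0.184496)(1 − e^(−0.894)) = 0.1091 A.

I ≈ 109 mA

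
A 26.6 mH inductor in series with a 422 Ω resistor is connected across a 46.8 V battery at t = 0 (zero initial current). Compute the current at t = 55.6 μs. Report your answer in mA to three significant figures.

τ = L/R = 2.660×10^-2/422 = 6.303×10^-5 s; final current I_∞ = ε/R = 46.8/422 = 0.1109 A.
I(t) = I_∞(1 − e^(−t/τ)) with t/τ = 0.882.
I = (0.1109)(1 − e^(−0.882)) = 6.500×10^-2 A.

I ≈ 65.0 mA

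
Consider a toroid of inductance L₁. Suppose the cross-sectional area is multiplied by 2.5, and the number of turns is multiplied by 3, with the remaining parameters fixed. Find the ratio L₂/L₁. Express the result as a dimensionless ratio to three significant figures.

L₂/L₁ = 22.5

For a toroid, L ∝ μᵣN²A/R.
L₂/L₁ = (2.5) × (3)^2 = 22.5.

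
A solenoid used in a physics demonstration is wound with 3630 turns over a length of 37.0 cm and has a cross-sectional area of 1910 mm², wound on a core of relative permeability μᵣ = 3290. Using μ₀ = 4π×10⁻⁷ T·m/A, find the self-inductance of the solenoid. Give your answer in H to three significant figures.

A = 1910 mm² = 1.910×10^-3 m².
For a long solenoid, L = μ₀μᵣN²A/ℓ.
L = (4π×10⁻⁷)(3290)(3630)²(1.910×10^-3)/(0.37 m) = 281.2 H.

L ≈ 281 H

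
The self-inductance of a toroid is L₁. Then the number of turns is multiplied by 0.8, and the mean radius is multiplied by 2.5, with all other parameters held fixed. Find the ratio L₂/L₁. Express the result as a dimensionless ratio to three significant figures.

For a toroid, L ∝ μᵣN²A/R.
L₂/L₁ = (0.8)^2 × (2.5)^-1 = 0.256.

L₂/L₁ = 0.256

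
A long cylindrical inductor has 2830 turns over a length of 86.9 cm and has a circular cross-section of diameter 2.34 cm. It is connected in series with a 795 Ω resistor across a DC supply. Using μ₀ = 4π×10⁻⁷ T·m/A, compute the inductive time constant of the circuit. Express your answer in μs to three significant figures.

τ ≈ 6.26 μs

A = π(d/2)² = π(1.170×10^-2 m)² = 4.301×10^-4 m².
L = μ₀N²A/ℓ = (4π×10⁻⁷)(2830)²(4.301×10^-4)/(0.869) = 4.981×10^-3 H.
τ = L/R = (4.981×10^-3)/(795) = 6.2649×10^-6 s.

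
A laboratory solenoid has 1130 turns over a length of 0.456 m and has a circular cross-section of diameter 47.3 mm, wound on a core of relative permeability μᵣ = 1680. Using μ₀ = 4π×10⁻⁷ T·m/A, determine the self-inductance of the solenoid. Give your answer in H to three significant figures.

L ≈ 10.4 H

A = π(d/2)² = π(2.365×10^-2 m)² = 1.757×10^-3 m².
For a long solenoid, L = μ₀μᵣN²A/ℓ.
L = (4π×10⁻⁷)(1680)(1130)²(1.757×10^-3)/(0.456 m) = 10.39 H.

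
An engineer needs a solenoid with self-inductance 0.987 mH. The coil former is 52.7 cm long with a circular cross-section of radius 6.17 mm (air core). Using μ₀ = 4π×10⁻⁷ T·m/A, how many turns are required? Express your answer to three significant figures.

A = πr² = π(6.170×10^-3 m)² = 1.196×10^-4 m².
From L = μ₀N²A/ℓ, N = √(Lℓ / (μ₀A)).
N = √[(9.870×10^-4)(0.527) / ((4π×10⁻⁷)×1.196×10^-4)] = √(3.461×10^6) ≈ 1860.4.

N ≈ 1860 turns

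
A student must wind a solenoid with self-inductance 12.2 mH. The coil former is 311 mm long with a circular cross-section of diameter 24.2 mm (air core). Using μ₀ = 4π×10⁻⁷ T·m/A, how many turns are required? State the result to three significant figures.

A = π(d/2)² = π(1.210×10^-2 m)² = 4.600×10^-4 m².
From L = μ₀N²A/ℓ, N = √(Lℓ / (μ₀A)).
N = √[(1.220×10^-2)(0.311) / ((4π×10⁻⁷)×4.600×10^-4)] = √(6.564×10^6) ≈ 2562.1.

N ≈ 2560 turns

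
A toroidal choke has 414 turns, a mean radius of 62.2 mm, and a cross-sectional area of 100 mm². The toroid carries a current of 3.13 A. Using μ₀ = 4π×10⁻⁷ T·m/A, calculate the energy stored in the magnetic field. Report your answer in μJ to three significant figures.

L = μ₀N²A/(2πR) = (4π×10⁻⁷)(414)²(1.000×10^-4)/(2π×6.220×10^-2) = 5.511×10^-5 H.
U = ½LI² = ½(5.511×10^-5)(3.13)² = 2.700×10^-4 J.

U ≈ 270 μJ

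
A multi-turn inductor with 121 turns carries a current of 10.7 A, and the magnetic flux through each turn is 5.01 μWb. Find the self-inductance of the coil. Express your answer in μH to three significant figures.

L ≈ 56.7 μH

Self-inductance is defined by L = NΦ_B/I (flux linkage over current).
L = (121)(5.010×10^-6 Wb)/(10.7 A) = 5.666×10^-5 H.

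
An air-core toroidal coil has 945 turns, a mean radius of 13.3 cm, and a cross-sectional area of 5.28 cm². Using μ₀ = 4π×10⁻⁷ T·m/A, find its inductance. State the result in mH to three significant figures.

For a thin toroid, L = μ₀N²A/(2πR).
L = (4π×10⁻⁷)(945)²(5.280×10^-4) / (2π×0.133 m) = 7.090×10^-4 H.

L ≈ 0.709 mH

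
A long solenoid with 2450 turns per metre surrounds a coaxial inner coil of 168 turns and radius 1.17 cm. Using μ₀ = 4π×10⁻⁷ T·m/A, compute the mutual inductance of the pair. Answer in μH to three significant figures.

M ≈ 222 μH

The outer solenoid produces a uniform field B₁ = μ₀n₁I₁ across the inner coil,
so the flux linkage is N₂Φ = N₂B₁A₂ = μ₀n₁N₂A₂·I₁, giving M = μ₀n₁N₂A₂.
A₂ = πr² = π(1.170×10^-2 m)² = 4.301×10^-4 m².
M = (4π×10⁻⁷)(2450)(168)(4.301×10^-4) = 2.224×10^-4 H.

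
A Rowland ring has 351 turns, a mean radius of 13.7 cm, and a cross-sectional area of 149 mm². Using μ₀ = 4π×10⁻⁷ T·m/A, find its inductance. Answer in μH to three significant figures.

For a thin toroid, L = μ₀N²A/(2πR).
L = (4π×10⁻⁷)(351)²(1.490×10^-4) / (2π×0.137 m) = 2.680×10^-5 H.

L ≈ 26.8 μH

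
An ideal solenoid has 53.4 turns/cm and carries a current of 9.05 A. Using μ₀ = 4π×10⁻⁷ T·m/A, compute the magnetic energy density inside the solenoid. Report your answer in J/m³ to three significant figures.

B = μ₀nI = (4π×10⁻⁷)(5.340×10^3)(9.05) = 6.073×10^-2 T.
u = B²/(2μ₀) = (6.073×10^-2)²/(2×4π×10⁻⁷) = 1.467×10^3 J/m³.

u ≈ 1470 J/m³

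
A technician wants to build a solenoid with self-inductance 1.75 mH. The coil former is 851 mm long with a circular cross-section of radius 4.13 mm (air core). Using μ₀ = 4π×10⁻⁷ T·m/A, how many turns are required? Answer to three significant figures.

A = πr² = π(4.130×10^-3 m)² = 5.359×10^-5 m².
From L = μ₀N²A/ℓ, N = √(Lℓ / (μ₀A)).
N = √[(1.750×10^-3)(0.851) / ((4π×10⁻⁷)×5.359×10^-5)] = √(2.212×10^7) ≈ 4702.8.

N ≈ 4700 turns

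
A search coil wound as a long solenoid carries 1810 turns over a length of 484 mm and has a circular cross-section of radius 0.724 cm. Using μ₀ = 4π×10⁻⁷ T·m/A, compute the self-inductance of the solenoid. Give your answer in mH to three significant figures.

L ≈ 1.40 mH

A = πr² = π(7.240×10^-3 m)² = 1.647×10^-4 m².
For a long solenoid, L = μ₀N²A/ℓ.
L = (4π×10⁻⁷)(1810)²(1.647×10^-4)/(0.484 m) = 1.401×10^-3 H.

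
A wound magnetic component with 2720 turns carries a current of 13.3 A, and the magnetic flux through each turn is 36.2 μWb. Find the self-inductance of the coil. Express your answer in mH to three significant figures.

L ≈ 7.40 mH

Self-inductance is defined by L = NΦ_B/I (flux linkage over current).
L = (2720)(3.620×10^-5 Wb)/(13.3 A) = 7.403×10^-3 H.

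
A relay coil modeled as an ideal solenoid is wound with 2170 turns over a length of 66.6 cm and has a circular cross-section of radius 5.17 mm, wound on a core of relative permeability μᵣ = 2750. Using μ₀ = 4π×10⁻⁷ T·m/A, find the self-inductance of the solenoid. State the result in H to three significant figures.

A = πr² = π(5.170×10^-3 m)² = 8.397×10^-5 m².
For a long solenoid, L = μ₀μᵣN²A/ℓ.
L = (4π×10⁻⁷)(2750)(2170)²(8.397×10^-5)/(0.666 m) = 2.052 H.

L ≈ 2.05 H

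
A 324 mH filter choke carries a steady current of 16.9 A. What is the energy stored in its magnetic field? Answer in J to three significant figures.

U ≈ 46.3 J

Stored magnetic energy: U = ½LI².
U = ½(0.324 H)(16.9 A)² = 46.27 J.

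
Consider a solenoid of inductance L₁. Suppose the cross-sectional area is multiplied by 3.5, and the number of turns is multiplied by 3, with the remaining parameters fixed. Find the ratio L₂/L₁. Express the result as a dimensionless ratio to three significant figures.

For a solenoid, L ∝ μᵣN²A/ℓ.
L₂/L₁ = (3.5) × (3)^2 = 31.5.

L₂/L₁ = 31.5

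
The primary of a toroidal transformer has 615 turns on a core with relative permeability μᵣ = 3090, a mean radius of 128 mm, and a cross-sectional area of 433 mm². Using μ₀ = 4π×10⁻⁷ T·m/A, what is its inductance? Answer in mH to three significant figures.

For a thin toroid, L = μ₀μᵣN²A/(2πR).
L = (4π×10⁻⁷)(3090)(615)²(4.330×10^-4) / (2π×0.128 m) = 0.7907 H.

L ≈ 791 mH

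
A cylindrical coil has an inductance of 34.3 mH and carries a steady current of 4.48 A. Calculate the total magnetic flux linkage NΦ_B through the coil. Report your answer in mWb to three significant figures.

NΦ_B ≈ 154 mWb

From L = NΦ_B/I, the flux linkage is NΦ_B = LI.
NΦ_B = (3.430×10^-2 H)(4.48 A) = 0.1537 Wb.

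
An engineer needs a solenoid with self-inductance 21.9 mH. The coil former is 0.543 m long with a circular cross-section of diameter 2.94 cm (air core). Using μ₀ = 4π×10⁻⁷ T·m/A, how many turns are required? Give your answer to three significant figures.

N ≈ 3730 turns

A = π(d/2)² = π(1.470×10^-2 m)² = 6.789×10^-4 m².
From L = μ₀N²A/ℓ, N = √(Lℓ / (μ₀A)).
N = √[(2.190×10^-2)(0.543) / ((4π×10⁻⁷)×6.789×10^-4)] = √(1.394×10^7) ≈ 3733.6.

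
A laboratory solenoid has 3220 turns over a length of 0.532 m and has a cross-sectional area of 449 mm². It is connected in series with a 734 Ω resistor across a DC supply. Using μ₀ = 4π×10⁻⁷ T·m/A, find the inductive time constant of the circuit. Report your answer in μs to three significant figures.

τ ≈ 15.0 μs

A = 449 mm² = 4.490×10^-4 m².
L = μ₀N²A/ℓ = (4π×10⁻⁷)(3220)²(4.490×10^-4)/(0.532) = 1.100×10^-2 H.
τ = L/R = (1.100×10^-2)/(734) = 1.498×10^-5 s.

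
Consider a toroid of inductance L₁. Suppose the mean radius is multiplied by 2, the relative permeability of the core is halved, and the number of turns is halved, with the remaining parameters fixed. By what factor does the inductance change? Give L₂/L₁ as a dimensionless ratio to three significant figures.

For a toroid, L ∝ μᵣN²A/R.
L₂/L₁ = (2)^-1 × (0.5) × (0.5)^2 = 0.0625.

L₂/L₁ = 0.0625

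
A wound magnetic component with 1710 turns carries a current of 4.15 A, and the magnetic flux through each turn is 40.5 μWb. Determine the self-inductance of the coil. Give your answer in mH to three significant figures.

Self-inductance is defined by L = NΦ_B/I (flux linkage over current).
L = (1710)(4.050×10^-5 Wb)/(4.15 A) = 1.669×10^-2 H.

L ≈ 16.7 mH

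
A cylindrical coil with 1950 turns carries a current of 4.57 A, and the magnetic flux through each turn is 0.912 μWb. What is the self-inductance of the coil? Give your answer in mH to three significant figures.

Self-inductance is defined by L = NΦ_B/I (flux linkage over current).
L = (1950)(9.120×10^-7 Wb)/(4.57 A) = 3.891×10^-4 H.

L ≈ 0.389 mH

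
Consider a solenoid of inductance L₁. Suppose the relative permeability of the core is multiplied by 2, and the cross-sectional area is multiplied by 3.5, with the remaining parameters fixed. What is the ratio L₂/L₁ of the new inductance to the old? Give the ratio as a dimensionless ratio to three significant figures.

For a solenoid, L ∝ μᵣN²A/ℓ.
L₂/L₁ = (2) × (3.5) = 7.00.

L₂/L₁ = 7.00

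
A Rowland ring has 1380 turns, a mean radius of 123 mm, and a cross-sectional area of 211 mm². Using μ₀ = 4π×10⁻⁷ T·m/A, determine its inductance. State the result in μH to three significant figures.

For a thin toroid, L = μ₀N²A/(2πR).
L = (4π×10⁻⁷)(1380)²(2.110×10^-4) / (2π×0.123 m) = 6.534×10^-4 H.

L ≈ 653 μH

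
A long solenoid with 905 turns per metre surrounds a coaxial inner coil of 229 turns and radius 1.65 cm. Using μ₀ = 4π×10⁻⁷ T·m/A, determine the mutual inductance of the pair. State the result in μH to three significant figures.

The outer solenoid produces a uniform field B₁ = μ₀n₁I₁ across the inner coil,
so the flux linkage is N₂Φ = N₂B₁A₂ = μ₀n₁N₂A₂·I₁, giving M = μ₀n₁N₂A₂.
A₂ = πr² = π(1.650×10^-2 m)² = 8.553×10^-4 m².
M = (4π×10⁻⁷)(905)(229)(8.553×10^-4) = 2.227×10^-4 H.

M ≈ 223 μH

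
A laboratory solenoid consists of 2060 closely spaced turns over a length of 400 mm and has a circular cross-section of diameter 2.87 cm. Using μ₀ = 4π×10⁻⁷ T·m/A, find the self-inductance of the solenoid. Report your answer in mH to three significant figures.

L ≈ 8.62 mH

A = π(d/2)² = π(1.435×10^-2 m)² = 6.469×10^-4 m².
For a long solenoid, L = μ₀N²A/ℓ.
L = (4π×10⁻⁷)(2060)²(6.469×10^-4)/(0.4 m) = 8.6246×10^-3 H.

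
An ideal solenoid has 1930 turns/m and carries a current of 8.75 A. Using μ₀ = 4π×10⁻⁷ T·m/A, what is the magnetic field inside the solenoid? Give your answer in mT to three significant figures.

B ≈ 21.2 mT

Inside a long solenoid, B = μ₀nI.
B = (4π×10⁻⁷)(1.930×10^3 m⁻¹)(8.75 A) = 2.122×10^-2 T.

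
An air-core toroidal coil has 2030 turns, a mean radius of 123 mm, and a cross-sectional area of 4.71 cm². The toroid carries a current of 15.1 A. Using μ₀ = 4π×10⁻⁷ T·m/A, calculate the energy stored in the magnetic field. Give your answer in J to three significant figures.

U ≈ 0.360 J

L = μ₀N²A/(2πR) = (4π×10⁻⁷)(2030)²(4.710×10^-4)/(2π×0.123) = 3.156×10^-3 H.
U = ½LI² = ½(3.156×10^-3)(15.1)² = 0.3598 J.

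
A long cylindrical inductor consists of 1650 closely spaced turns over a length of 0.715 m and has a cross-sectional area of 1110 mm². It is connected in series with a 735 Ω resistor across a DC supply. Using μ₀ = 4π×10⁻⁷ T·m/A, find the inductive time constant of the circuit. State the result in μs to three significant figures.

τ ≈ 7.23 μs

A = 1110 mm² = 1.110×10^-3 m².
L = μ₀N²A/ℓ = (4π×10⁻⁷)(1650)²(1.110×10^-3)/(0.715) = 5.311×10^-3 H.
τ = L/R = (5.311×10^-3)/(735) = 7.226×10^-6 s.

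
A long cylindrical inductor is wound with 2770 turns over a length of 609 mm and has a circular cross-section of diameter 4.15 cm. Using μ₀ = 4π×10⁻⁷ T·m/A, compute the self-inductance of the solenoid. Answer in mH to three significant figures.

A = π(d/2)² = π(2.075×10^-2 m)² = 1.353×10^-3 m².
For a long solenoid, L = μ₀N²A/ℓ.
L = (4π×10⁻⁷)(2770)²(1.353×10^-3)/(0.609 m) = 2.142×10^-2 H.

L ≈ 21.4 mH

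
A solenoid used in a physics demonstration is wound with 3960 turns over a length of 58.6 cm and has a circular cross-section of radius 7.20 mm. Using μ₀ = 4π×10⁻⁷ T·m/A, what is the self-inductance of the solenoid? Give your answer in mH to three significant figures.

L ≈ 5.48 mH

A = πr² = π(7.200×10^-3 m)² = 1.629×10^-4 m².
For a long solenoid, L = μ₀N²A/ℓ.
L = (4π×10⁻⁷)(3960)²(1.629×10^-4)/(0.586 m) = 5.477×10^-3 H.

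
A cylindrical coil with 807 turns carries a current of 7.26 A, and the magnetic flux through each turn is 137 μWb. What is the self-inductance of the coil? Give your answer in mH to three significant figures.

L ≈ 15.2 mH

Self-inductance is defined by L = NΦ_B/I (flux linkage over current).
L = (807)(1.370×10^-4 Wb)/(7.26 A) = 1.523×10^-2 H.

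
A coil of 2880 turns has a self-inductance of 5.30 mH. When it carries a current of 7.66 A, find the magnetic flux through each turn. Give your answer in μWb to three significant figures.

From L = NΦ_B/I, the flux per turn is Φ_B = LI/N.
Φ_B = (5.300×10^-3 H)(7.66 A)/2880 = 1.410×10^-5 Wb.

Φ_B ≈ 14.1 μWb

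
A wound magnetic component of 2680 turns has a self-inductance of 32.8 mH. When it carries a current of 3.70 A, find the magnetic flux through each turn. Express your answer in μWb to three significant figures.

Φ_B ≈ 45.3 μWb

From L = NΦ_B/I, the flux per turn is Φ_B = LI/N.
Φ_B = (3.280×10^-2 H)(3.70 A)/2680 = 4.528×10^-5 Wb.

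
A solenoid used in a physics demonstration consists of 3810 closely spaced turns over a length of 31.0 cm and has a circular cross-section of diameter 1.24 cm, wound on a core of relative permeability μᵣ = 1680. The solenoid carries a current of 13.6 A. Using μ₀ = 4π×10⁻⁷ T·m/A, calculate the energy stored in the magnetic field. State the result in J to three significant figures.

A = π(d/2)² = π(6.200×10^-3 m)² = 1.208×10^-4 m².
L = μ₀μᵣN²A/ℓ = (4π×10⁻⁷)(1680)(3810)²(1.208×10^-4)/(0.31) = 11.94 H.
U = ½LI² = ½(11.94)(13.6)² = 1.104×10^3 J.

U ≈ 1100 J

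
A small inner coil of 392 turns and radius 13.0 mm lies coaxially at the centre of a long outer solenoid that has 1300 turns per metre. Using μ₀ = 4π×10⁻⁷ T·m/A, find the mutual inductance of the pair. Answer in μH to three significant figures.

M ≈ 340 μH

The outer solenoid produces a uniform field B₁ = μ₀n₁I₁ across the inner coil,
so the flux linkage is N₂Φ = N₂B₁A₂ = μ₀n₁N₂A₂·I₁, giving M = μ₀n₁N₂A₂.
A₂ = πr² = π(1.300×10^-2 m)² = 5.309×10^-4 m².
M = (4π×10⁻⁷)(1300)(392)(5.309×10^-4) = 3.400×10^-4 H.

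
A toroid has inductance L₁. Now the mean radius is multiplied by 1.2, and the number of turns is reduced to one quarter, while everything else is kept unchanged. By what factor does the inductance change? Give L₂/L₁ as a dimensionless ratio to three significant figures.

For a toroid, L ∝ μᵣN²A/R.
L₂/L₁ = (1.2)^-1 × (0.25)^2 = 0.0521.

L₂/L₁ = 0.0521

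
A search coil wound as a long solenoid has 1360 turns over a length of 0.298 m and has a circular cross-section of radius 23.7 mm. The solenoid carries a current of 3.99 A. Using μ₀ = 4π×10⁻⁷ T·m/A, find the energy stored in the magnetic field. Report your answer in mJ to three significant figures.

A = πr² = π(2.370×10^-2 m)² = 1.7646×10^-3 m².
L = μ₀N²A/ℓ = (4π×10⁻⁷)(1360)²(1.7646×10^-3)/(0.298) = 1.376×10^-2 H.
U = ½LI² = ½(1.376×10^-2)(3.99)² = 0.1096 J.

U ≈ 110 mJ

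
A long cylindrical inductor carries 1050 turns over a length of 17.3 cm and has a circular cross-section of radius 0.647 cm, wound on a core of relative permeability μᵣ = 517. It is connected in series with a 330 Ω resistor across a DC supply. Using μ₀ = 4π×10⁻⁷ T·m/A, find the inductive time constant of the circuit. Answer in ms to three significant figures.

A = πr² = π(6.470×10^-3 m)² = 1.315×10^-4 m².
L = μ₀μᵣN²A/ℓ = (4π×10⁻⁷)(517)(1050)²(1.315×10^-4)/(0.173) = 0.54449 H.
τ = L/R = (0.54449)/(330) = 1.650×10^-3 s.

τ ≈ 1.65 ms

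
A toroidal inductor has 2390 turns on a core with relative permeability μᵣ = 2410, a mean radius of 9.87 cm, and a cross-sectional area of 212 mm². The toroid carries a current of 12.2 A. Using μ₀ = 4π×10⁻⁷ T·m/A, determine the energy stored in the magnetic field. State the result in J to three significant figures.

U ≈ 440 J

L = μ₀μᵣN²A/(2πR) = (4π×10⁻⁷)(2410)(2390)²(2.120×10^-4)/(2π×9.870×10^-2) = 5.914 H.
U = ½LI² = ½(5.914)(12.2)² = 440.1 J.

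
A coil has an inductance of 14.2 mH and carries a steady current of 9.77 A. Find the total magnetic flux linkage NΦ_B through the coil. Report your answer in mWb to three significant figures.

From L = NΦ_B/I, the flux linkage is NΦ_B = LI.
NΦ_B = (1.420×10^-2 H)(9.77 A) = 0.1387 Wb.

NΦ_B ≈ 139 mWb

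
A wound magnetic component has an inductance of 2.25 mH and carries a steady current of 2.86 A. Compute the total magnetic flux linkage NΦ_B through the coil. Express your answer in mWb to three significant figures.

From L = NΦ_B/I, the flux linkage is NΦ_B = LI.
NΦ_B = (2.250×10^-3 H)(2.86 A) = 6.435×10^-3 Wb.

NΦ_B ≈ 6.44 mWb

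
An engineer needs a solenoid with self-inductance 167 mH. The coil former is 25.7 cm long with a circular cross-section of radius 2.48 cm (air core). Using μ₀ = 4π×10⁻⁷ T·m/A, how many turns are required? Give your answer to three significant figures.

N ≈ 4200 turns

A = πr² = π(2.480×10^-2 m)² = 1.932×10^-3 m².
From L = μ₀N²A/ℓ, N = √(Lℓ / (μ₀A)).
N = √[(0.167)(0.257) / ((4π×10⁻⁷)×1.932×10^-3)] = √(1.768×10^7) ≈ 4204.3.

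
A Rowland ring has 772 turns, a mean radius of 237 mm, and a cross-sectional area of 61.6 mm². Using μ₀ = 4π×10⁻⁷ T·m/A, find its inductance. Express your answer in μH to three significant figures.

For a thin toroid, L = μ₀N²A/(2πR).
L = (4π×10⁻⁷)(772)²(6.160×10^-5) / (2π×0.237 m) = 3.098×10^-5 H.

L ≈ 31.0 μH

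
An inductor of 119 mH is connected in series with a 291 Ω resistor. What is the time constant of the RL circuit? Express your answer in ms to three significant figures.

τ = L/R = (0.119 H)/(291 Ω) = 4.089×10^-4 s.

τ ≈ 0.409 ms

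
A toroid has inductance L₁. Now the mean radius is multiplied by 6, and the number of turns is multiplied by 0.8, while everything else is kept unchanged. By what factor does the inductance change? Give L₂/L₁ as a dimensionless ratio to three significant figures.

L₂/L₁ = 0.107

For a toroid, L ∝ μᵣN²A/R.
L₂/L₁ = (6)^-1 × (0.8)^2 = 0.107.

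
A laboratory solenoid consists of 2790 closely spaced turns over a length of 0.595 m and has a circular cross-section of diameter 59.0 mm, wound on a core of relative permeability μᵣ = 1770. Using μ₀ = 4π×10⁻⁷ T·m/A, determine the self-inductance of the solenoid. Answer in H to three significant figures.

L ≈ 79.6 H

A = π(d/2)² = π(2.950×10^-2 m)² = 2.734×10^-3 m².
For a long solenoid, L = μ₀μᵣN²A/ℓ.
L = (4π×10⁻⁷)(1770)(2790)²(2.734×10^-3)/(0.595 m) = 79.56 H.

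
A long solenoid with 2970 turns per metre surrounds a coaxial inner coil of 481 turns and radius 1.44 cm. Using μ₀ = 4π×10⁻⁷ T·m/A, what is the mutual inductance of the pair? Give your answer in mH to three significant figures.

M ≈ 1.17 mH

The outer solenoid produces a uniform field B₁ = μ₀n₁I₁ across the inner coil,
so the flux linkage is N₂Φ = N₂B₁A₂ = μ₀n₁N₂A₂·I₁, giving M = μ₀n₁N₂A₂.
A₂ = πr² = π(1.440×10^-2 m)² = 6.514×10^-4 m².
M = (4π×10⁻⁷)(2970)(481)(6.514×10^-4) = 1.169×10^-3 H.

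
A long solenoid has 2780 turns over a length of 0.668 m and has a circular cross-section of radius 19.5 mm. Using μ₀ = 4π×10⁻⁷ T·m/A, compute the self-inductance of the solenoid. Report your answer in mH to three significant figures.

L ≈ 17.4 mH

A = πr² = π(1.950×10^-2 m)² = 1.1946×10^-3 m².
For a long solenoid, L = μ₀N²A/ℓ.
L = (4π×10⁻⁷)(2780)²(1.1946×10^-3)/(0.668 m) = 1.737×10^-2 H.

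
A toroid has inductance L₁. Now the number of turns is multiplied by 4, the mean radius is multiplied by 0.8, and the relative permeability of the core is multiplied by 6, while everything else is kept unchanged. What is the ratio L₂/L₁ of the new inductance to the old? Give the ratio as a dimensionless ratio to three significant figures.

For a toroid, L ∝ μᵣN²A/R.
L₂/L₁ = (4)^2 × (0.8)^-1 × (6) = 120.

L₂/L₁ = 120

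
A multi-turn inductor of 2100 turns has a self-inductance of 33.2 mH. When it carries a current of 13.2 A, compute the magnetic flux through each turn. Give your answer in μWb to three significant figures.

From L = NΦ_B/I, the flux per turn is Φ_B = LI/N.
Φ_B = (3.320×10^-2 H)(13.2 A)/2100 = 2.087×10^-4 Wb.

Φ_B ≈ 209 μWb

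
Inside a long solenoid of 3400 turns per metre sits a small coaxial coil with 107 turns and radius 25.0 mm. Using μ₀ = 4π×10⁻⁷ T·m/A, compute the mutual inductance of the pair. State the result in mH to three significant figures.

M ≈ 0.898 mH

The outer solenoid produces a uniform field B₁ = μ₀n₁I₁ across the inner coil,
so the flux linkage is N₂Φ = N₂B₁A₂ = μ₀n₁N₂A₂·I₁, giving M = μ₀n₁N₂A₂.
A₂ = πr² = π(2.500×10^-2 m)² = 1.963×10^-3 m².
M = (4π×10⁻⁷)(3400)(107)(1.963×10^-3) = 8.976×10^-4 H.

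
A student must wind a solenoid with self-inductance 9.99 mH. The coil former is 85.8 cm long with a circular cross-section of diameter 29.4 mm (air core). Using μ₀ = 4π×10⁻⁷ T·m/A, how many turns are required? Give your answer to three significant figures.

A = π(d/2)² = π(1.470×10^-2 m)² = 6.789×10^-4 m².
From L = μ₀N²A/ℓ, N = √(Lℓ / (μ₀A)).
N = √[(9.990×10^-3)(0.858) / ((4π×10⁻⁷)×6.789×10^-4)] = √(1.0048×10^7) ≈ 3169.8.

N ≈ 3170 turns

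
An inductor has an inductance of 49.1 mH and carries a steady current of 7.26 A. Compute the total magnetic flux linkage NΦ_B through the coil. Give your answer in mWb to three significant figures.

NΦ_B ≈ 356 mWb

From L = NΦ_B/I, the flux linkage is NΦ_B = LI.
NΦ_B = (4.910×10^-2 H)(7.26 A) = 0.35647 Wb.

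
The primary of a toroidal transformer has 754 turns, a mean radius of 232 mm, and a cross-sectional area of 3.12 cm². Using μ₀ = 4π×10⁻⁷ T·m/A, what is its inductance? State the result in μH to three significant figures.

L ≈ 153 μH

For a thin toroid, L = μ₀N²A/(2πR).
L = (4π×10⁻⁷)(754)²(3.120×10^-4) / (2π×0.232 m) = 1.529×10^-4 H.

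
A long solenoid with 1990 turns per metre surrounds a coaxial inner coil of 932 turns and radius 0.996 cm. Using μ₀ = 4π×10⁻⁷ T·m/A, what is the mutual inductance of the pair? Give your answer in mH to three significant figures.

The outer solenoid produces a uniform field B₁ = μ₀n₁I₁ across the inner coil,
so the flux linkage is N₂Φ = N₂B₁A₂ = μ₀n₁N₂A₂·I₁, giving M = μ₀n₁N₂A₂.
A₂ = πr² = π(9.960×10^-3 m)² = 3.117×10^-4 m².
M = (4π×10⁻⁷)(1990)(932)(3.117×10^-4) = 7.264×10^-4 H.

M ≈ 0.726 mH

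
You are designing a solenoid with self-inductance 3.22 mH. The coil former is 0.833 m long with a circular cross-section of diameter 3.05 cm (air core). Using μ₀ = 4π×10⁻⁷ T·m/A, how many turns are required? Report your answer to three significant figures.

N ≈ 1710 turns

A = π(d/2)² = π(1.525×10^-2 m)² = 7.306×10^-4 m².
From L = μ₀N²A/ℓ, N = √(Lℓ / (μ₀A)).
N = √[(3.220×10^-3)(0.833) / ((4π×10⁻⁷)×7.306×10^-4)] = √(2.921×10^6) ≈ 1709.2.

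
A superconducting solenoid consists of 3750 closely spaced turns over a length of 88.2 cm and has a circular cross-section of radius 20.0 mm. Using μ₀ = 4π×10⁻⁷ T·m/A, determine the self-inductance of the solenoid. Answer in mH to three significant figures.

A = πr² = π(2.000×10^-2 m)² = 1.257×10^-3 m².
For a long solenoid, L = μ₀N²A/ℓ.
L = (4π×10⁻⁷)(3750)²(1.257×10^-3)/(0.882 m) = 2.518×10^-2 H.

L ≈ 25.2 mH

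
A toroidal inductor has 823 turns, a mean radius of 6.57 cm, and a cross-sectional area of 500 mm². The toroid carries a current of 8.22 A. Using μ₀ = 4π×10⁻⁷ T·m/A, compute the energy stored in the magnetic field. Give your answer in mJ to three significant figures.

L = μ₀N²A/(2πR) = (4π×10⁻⁷)(823)²(5.000×10^-4)/(2π×6.570×10^-2) = 1.031×10^-3 H.
U = ½LI² = ½(1.031×10^-3)(8.22)² = 3.483×10^-2 J.

U ≈ 34.8 mJ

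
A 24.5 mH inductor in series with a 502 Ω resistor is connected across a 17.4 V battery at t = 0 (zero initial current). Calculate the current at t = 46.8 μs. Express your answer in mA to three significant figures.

τ = L/R = 2.450×10^-2/502 = 4.880×10^-5 s; final current I_∞ = ε/R = 17.4/502 = 3.466×10^-2 A.
I(t) = I_∞(1 − e^(−t/τ)) with t/τ = 0.959.
I = (3.466×10^-2)(1 − e^(−0.959)) = 2.138×10^-2 A.

I ≈ 21.4 mA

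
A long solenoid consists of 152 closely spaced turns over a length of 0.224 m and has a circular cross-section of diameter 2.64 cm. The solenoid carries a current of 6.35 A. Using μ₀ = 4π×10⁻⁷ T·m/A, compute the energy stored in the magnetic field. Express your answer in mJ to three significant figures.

A = π(d/2)² = π(1.320×10^-2 m)² = 5.474×10^-4 m².
L = μ₀N²A/ℓ = (4π×10⁻⁷)(152)²(5.474×10^-4)/(0.224) = 7.0949×10^-5 H.
U = ½LI² = ½(7.0949×10^-5)(6.35)² = 1.430×10^-3 J.

U ≈ 1.43 mJ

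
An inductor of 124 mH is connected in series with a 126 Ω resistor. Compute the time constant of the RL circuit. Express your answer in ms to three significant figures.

τ = L/R = (0.124 H)/(126 Ω) = 9.841×10^-4 s.

τ ≈ 0.984 ms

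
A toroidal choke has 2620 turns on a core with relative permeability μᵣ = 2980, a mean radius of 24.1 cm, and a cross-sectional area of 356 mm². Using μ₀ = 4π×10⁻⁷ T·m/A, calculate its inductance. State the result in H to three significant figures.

For a thin toroid, L = μ₀μᵣN²A/(2πR).
L = (4π×10⁻⁷)(2980)(2620)²(3.560×10^-4) / (2π×0.241 m) = 6.043 H.

L ≈ 6.04 H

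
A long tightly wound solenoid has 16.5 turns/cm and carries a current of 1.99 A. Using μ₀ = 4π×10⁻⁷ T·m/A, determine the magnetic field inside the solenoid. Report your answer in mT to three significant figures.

Inside a long solenoid, B = μ₀nI.
B = (4π×10⁻⁷)(1.650×10^3 m⁻¹)(1.99 A) = 4.126×10^-3 T.

B ≈ 4.13 mT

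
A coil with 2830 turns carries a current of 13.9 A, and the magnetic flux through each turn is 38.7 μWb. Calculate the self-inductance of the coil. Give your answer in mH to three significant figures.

Self-inductance is defined by L = NΦ_B/I (flux linkage over current).
L = (2830)(3.870×10^-5 Wb)/(13.9 A) = 7.879×10^-3 H.

L ≈ 7.88 mH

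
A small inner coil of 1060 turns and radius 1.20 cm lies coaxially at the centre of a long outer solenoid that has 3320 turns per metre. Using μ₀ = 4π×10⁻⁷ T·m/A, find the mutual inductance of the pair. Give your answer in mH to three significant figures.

M ≈ 2.00 mH

The outer solenoid produces a uniform field B₁ = μ₀n₁I₁ across the inner coil,
so the flux linkage is N₂Φ = N₂B₁A₂ = μ₀n₁N₂A₂·I₁, giving M = μ₀n₁N₂A₂.
A₂ = πr² = π(1.200×10^-2 m)² = 4.524×10^-4 m².
M = (4π×10⁻⁷)(3320)(1060)(4.524×10^-4) = 2.001×10^-3 H.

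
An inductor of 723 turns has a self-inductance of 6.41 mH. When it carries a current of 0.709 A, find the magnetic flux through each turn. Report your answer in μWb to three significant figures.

From L = NΦ_B/I, the flux per turn is Φ_B = LI/N.
Φ_B = (6.410×10^-3 H)(0.709 A)/723 = 6.286×10^-6 Wb.

Φ_B ≈ 6.29 μWb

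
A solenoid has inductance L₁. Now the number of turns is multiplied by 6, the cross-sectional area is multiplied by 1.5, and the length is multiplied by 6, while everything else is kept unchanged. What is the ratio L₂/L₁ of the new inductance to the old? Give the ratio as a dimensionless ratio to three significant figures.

L₂/L₁ = 9.00

For a solenoid, L ∝ μᵣN²A/ℓ.
L₂/L₁ = (6)^2 × (1.5) × (6)^-1 = 9.00.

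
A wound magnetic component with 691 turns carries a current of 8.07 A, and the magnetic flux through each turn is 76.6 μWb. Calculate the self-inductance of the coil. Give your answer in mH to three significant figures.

L ≈ 6.56 mH

Self-inductance is defined by L = NΦ_B/I (flux linkage over current).
L = (691)(7.660×10^-5 Wb)/(8.07 A) = 6.559×10^-3 H.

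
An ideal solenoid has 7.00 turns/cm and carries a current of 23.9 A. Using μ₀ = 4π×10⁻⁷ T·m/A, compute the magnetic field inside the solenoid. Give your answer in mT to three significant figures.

B ≈ 21.0 mT

Inside a long solenoid, B = μ₀nI.
B = (4π×10⁻⁷)(700 m⁻¹)(23.9 A) = 2.102×10^-2 T.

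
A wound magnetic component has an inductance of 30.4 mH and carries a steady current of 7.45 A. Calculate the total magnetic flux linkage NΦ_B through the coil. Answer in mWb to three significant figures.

From L = NΦ_B/I, the flux linkage is NΦ_B = LI.
NΦ_B = (3.040×10^-2 H)(7.45 A) = 0.22648 Wb.

NΦ_B ≈ 226 mWb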